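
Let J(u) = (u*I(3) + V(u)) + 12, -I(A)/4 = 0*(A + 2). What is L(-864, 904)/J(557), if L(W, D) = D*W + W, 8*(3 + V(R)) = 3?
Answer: -417024/5 ≈ -83405.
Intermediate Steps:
V(R) = -21/8 (V(R) = -3 + (1/8)*3 = -3 + 3/8 = -21/8)
I(A) = 0 (I(A) = -0*(A + 2) = -0*(2 + A) = -4*0 = 0)
L(W, D) = W + D*W
J(u) = 75/8 (J(u) = (u*0 - 21/8) + 12 = (0 - 21/8) + 12 = -21/8 + 12 = 75/8)
L(-864, 904)/J(557) = (-864*(1 + 904))/(75/8) = -864*905*(8/75) = -781920*8/75 = -417024/5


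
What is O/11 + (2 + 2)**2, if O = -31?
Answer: 145/11 ≈ 13.182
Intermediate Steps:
O/11 + (2 + 2)**2 = -31/11 + (2 + 2)**2 = -31*1/11 + 4**2 = -31/11 + 16 = 145/11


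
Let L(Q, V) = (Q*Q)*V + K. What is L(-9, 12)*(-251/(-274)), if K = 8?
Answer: 122990/137 ≈ 897.74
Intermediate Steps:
L(Q, V) = 8 + V*Q² (L(Q, V) = (Q*Q)*V + 8 = Q²*V + 8 = V*Q² + 8 = 8 + V*Q²)
L(-9, 12)*(-251/(-274)) = (8 + 12*(-9)²)*(-251/(-274)) = (8 + 12*81)*(-251*(-1/274)) = (8 + 972)*(251/274) = 980*(251/274) = 122990/137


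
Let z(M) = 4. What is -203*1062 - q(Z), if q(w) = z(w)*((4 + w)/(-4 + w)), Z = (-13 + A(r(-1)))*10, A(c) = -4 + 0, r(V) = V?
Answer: -18756314/87 ≈ -2.1559e+5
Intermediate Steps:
A(c) = -4
Z = -170 (Z = (-13 - 4)*10 = -17*10 = -170)
q(w) = 4*(4 + w)/(-4 + w) (q(w) = 4*((4 + w)/(-4 + w)) = 4*(4 + w)/(-4 + w))
-203*1062 - q(Z) = -203*1062 - 4*(4 - 170)/(-4 - 170) = -215586 - 4*(-166)/(-174) = -215586 - 4*(-1)*(-166)/174 = -215586 - 1*332/87 = -215586 - 332/87 = -18756314/87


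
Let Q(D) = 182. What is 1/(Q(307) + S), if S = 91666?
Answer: 1/91848 ≈ 1.0888e-5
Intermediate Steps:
1/(Q(307) + S) = 1/(182 + 91666) = 1/91848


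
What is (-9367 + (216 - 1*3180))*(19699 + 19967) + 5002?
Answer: -489116444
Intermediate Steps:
(-9367 + (216 - 1*3180))*(19699 + 19967) + 5002 = (-9367 + (216 - 3180))*39666 + 5002 = (-9367 - 2964)*39666 + 5002 = -12331*39666 + 5002 = -489121446 + 5002 = -489116444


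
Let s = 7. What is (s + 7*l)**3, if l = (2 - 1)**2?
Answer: 2744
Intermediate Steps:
l = 1 (l = 1**2 = 1)
(s + 7*l)**3 = (7 + 7*1)**3 = (7 + 7)**3 = 14**3 = 2744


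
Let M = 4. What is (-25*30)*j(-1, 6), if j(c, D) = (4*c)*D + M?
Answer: 15000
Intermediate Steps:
j(c, D) = 4 + 4*D*c (j(c, D) = (4*c)*D + 4 = 4*D*c + 4 = 4 + 4*D*c)
(-25*30)*j(-1, 6) = (-25*30)*(4 + 4*6*(-1)) = -750*(4 - 24) = -750*(-20) = 15000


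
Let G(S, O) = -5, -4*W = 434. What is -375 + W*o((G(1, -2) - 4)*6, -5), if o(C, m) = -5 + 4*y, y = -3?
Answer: 2939/2 ≈ 1469.5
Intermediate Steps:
W = -217/2 (W = -¼*434 = -217/2 ≈ -108.50)
o(C, m) = -17 (o(C, m) = -5 + 4*(-3) = -5 - 12 = -17)
-375 + W*o((G(1, -2) - 4)*6, -5) = -375 - 217/2*(-17) = -375 + 3689/2 = 2939/2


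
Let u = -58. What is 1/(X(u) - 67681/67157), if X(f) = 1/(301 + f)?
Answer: -16319151/16379326 ≈ -0.99633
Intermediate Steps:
1/(X(u) - 67681/67157) = 1/(1/(301 - 58) - 67681/67157) = 1/(1/243 - 67681*1/67157) = 1/(1/243 - 67681/67157) = 1/(-16379326/16319151) = -16319151/16379326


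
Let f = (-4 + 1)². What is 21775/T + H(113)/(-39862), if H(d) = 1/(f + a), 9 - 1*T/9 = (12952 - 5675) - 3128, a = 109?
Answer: -2560586329/4381511454 ≈ -0.58441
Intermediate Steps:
T = -37260 (T = 81 - 9*((12952 - 5675) - 3128) = 81 - 9*(7277 - 3128) = 81 - 9*4149 = 81 - 37341 = -37260)
f = 9 (f = (-3)² = 9)
H(d) = 1/118 (H(d) = 1/(9 + 109) = 1/118)
21775/T + H(113)/(-39862) = 21775/(-37260) + (1/118)/(-39862) = 21775*(-1/37260) + (1/118)*(-1/39862) = -4355/7452 - 1/4703716 = -2560586329/4381511454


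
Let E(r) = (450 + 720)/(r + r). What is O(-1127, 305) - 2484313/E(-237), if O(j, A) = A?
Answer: 15101554/15 ≈ 1.0068e+6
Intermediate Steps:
E(r) = 585/r (E(r) = 1170/((2*r)) = 1170*(1/(2*r)) = 585/r)
O(-1127, 305) - 2484313/E(-237) = 305 - 2484313/(585/(-237)) = 305 - 2484313/(585*(-1/237)) = 305 - 2484313/(-195/79) = 305 - 2484313*(-79/195) = 305 + 15096979/15 = 15101554/15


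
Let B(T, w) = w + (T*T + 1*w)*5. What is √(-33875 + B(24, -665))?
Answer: I*√34985 ≈ 187.04*I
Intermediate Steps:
B(T, w) = 5*T² + 6*w (B(T, w) = w + (T² + w)*5 = w + (w + T²)*5 = w + (5*w + 5*T²) = 5*T² + 6*w)
√(-33875 + B(24, -665)) = √(-33875 + (5*24² + 6*(-665))) = √(-33875 + (5*576 - 3990)) = √(-33875 + (2880 - 3990)) = √(-33875 - 1110) = √(-34985) = I*√34985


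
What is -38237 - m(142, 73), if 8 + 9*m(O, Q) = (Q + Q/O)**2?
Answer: -7047909221/181476 ≈ -38837.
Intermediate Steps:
m(O, Q) = -8/9 + (Q + Q/O)**2/9
-38237 - m(142, 73) = -38237 - (-8/9 + (1/9)*73**2*(1 + 142)**2/142**2) = -38237 - (-8/9 + (1/9)*(1/20164)*5329*143**2) = -38237 - (-8/9 + (1/9)*(1/20164)*5329*20449) = -38237 - (-8/9 + 108972721/181476) = -38237 - 1*108811409/181476 = -38237 - 108811409/181476 = -7047909221/181476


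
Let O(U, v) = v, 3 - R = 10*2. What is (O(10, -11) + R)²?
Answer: 784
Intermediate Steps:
R = -17 (R = 3 - 10*2 = 3 - 1*20 = 3 - 20 = -17)
(O(10, -11) + R)² = (-11 - 17)² = (-28)² = 784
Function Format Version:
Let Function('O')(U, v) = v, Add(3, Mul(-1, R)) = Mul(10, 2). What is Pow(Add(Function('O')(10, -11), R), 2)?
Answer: 784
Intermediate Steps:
R = -17 (R = Add(3, Mul(-1, Mul(10, 2))) = Add(3, Mul(-1, 20)) = Add(3, -20) = -17)
Pow(Add(Function('O')(10, -11), R), 2) = Pow(Add(-11, -17), 2) = Pow(-28, 2) = 784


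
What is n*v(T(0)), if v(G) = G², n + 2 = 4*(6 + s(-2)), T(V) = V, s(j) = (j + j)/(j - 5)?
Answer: 0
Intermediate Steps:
s(j) = 2*j/(-5 + j) (s(j) = (2*j)/(-5 + j) = 2*j/(-5 + j))
n = 170/7 (n = -2 + 4*(6 + 2*(-2)/(-5 - 2)) = -2 + 4*(6 + 2*(-2)/(-7)) = -2 + 4*(6 + 2*(-2)*(-⅐)) = -2 + 4*(6 + 4/7) = -2 + 4*(46/7) = -2 + 184/7 = 170/7 ≈ 24.286)
n*v(T(0)) = (170/7)*0² = (170/7)*0 = 0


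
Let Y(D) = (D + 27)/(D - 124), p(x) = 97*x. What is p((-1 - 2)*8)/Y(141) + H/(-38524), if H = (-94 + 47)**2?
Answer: -63541539/269668 ≈ -235.63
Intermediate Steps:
Y(D) = (27 + D)/(-124 + D)
H = 2209 (H = (-47)**2 = 2209)
p((-1 - 2)*8)/Y(141) + H/(-38524) = (97*((-1 - 2)*8))/(((27 + 141)/(-124 + 141))) + 2209/(-38524) = (97*(-3*8))/((168/17)) + 2209*(-1/38524) = (97*(-24))/(((1/17)*168)) - 2209/38524 = -2328/168/17 - 2209/38524 = -2328*17/168 - 2209/38524 = -1649/7 - 2209/38524 = -63541539/269668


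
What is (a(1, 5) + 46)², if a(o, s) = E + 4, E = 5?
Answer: 3025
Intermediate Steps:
a(o, s) = 9 (a(o, s) = 5 + 4 = 9)
(a(1, 5) + 46)² = (9 + 46)² = 55² = 3025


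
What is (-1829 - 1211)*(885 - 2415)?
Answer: 4651200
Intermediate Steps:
(-1829 - 1211)*(885 - 2415) = -3040*(-1530) = 4651200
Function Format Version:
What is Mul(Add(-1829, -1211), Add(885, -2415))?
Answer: 4651200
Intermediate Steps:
Mul(Add(-1829, -1211), Add(885, -2415)) = Mul(-3040, -1530) = 4651200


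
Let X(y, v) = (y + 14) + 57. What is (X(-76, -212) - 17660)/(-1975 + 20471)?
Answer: -17665/18496 ≈ -0.95507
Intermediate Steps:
X(y, v) = 71 + y (X(y, v) = (14 + y) + 57 = 71 + y)
(X(-76, -212) - 17660)/(-1975 + 20471) = ((71 - 76) - 17660)/(-1975 + 20471) = (-5 - 17660)/18496 = -17665*1/18496 = -17665/18496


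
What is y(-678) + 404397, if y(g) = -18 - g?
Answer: 405057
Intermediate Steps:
y(-678) + 404397 = (-18 - 1*(-678)) + 404397 = (-18 + 678) + 404397 = 660 + 404397 = 405057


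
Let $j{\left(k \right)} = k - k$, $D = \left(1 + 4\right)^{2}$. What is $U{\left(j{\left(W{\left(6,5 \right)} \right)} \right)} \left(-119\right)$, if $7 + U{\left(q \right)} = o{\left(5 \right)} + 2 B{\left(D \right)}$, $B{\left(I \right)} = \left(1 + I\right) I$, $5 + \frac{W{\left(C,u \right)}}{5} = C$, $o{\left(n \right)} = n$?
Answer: $-154462$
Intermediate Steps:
$D = 25$ ($D = 5^{2} = 25$)
$W{\left(C,u \right)} = -25 + 5 C$
$B{\left(I \right)} = I \left(1 + I\right)$
$j{\left(k \right)} = 0$
$U{\left(q \right)} = 1298$ ($U{\left(q \right)} = -7 + \left(5 + 2 \cdot 25 \left(1 + 25\right)\right) = -7 + \left(5 + 2 \cdot 25 \cdot 26\right) = -7 + \left(5 + 2 \cdot 650\right) = -7 + \left(5 + 1300\right) = -7 + 1305 = 1298$)
$U{\left(j{\left(W{\left(6,5 \right)} \right)} \right)} \left(-119\right) = 1298 \left(-119\right) = -154462$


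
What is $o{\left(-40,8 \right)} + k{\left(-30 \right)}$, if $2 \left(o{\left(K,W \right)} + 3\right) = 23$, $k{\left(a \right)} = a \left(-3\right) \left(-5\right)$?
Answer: $- \frac{883}{2} \approx -441.5$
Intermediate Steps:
$k{\left(a \right)} = 15 a$ ($k{\left(a \right)} = - 3 a \left(-5\right) = 15 a$)
$o{\left(K,W \right)} = \frac{17}{2}$ ($o{\left(K,W \right)} = -3 + \frac{1}{2} \cdot 23 = -3 + \frac{23}{2} = \frac{17}{2}$)
$o{\left(-40,8 \right)} + k{\left(-30 \right)} = \frac{17}{2} + 15 \left(-30\right) = \frac{17}{2} - 450 = - \frac{883}{2}$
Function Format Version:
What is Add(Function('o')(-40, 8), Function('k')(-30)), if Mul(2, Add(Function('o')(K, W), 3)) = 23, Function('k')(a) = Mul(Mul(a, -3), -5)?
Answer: Rational(-883, 2) ≈ -441.50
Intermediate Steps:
Function('k')(a) = Mul(15, a) (Function('k')(a) = Mul(Mul(-3, a), -5) = Mul(15, a))
Function('o')(K, W) = Rational(17, 2) (Function('o')(K, W) = Add(-3, Mul(Rational(1, 2), 23)) = Add(-3, Rational(23, 2)) = Rational(17, 2))
Add(Function('o')(-40, 8), Function('k')(-30)) = Add(Rational(17, 2), Mul(15, -30)) = Add(Rational(17, 2), -450) = Rational(-883, 2)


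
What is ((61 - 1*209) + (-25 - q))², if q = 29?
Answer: 40804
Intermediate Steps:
((61 - 1*209) + (-25 - q))² = ((61 - 1*209) + (-25 - 1*29))² = ((61 - 209) + (-25 - 29))² = (-148 - 54)² = (-202)² = 40804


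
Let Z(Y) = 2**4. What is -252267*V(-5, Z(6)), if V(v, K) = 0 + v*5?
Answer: 6306675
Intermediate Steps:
Z(Y) = 16
V(v, K) = 5*v (V(v, K) = 0 + 5*v = 5*v)
-252267*V(-5, Z(6)) = -1261335*(-5) = -252267*(-25) = 6306675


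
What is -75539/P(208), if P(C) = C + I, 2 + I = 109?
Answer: -75539/315 ≈ -239.81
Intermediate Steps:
I = 107 (I = -2 + 109 = 107)
P(C) = 107 + C (P(C) = C + 107 = 107 + C)
-75539/P(208) = -75539/(107 + 208) = -75539/315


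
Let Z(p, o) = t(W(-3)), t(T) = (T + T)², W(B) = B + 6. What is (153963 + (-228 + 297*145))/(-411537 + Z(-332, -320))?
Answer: -65600/137167 ≈ -0.47825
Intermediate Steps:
W(B) = 6 + B
t(T) = 4*T² (t(T) = (2*T)² = 4*T²)
Z(p, o) = 36 (Z(p, o) = 4*(6 - 3)² = 4*3² = 4*9 = 36)
(153963 + (-228 + 297*145))/(-411537 + Z(-332, -320)) = (153963 + (-228 + 297*145))/(-411537 + 36) = (153963 + (-228 + 43065))/(-411501) = (153963 + 42837)*(-1/411501) = 196800*(-1/411501) = -65600/137167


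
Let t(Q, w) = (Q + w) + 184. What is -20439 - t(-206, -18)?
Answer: -20399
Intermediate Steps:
t(Q, w) = 184 + Q + w
-20439 - t(-206, -18) = -20439 - (184 - 206 - 18) = -20439 - 1*(-40) = -20439 + 40 = -20399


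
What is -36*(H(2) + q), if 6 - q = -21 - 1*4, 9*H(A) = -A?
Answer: -1108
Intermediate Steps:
H(A) = -A/9 (H(A) = (-A)/9 = -A/9)
q = 31 (q = 6 - (-21 - 1*4) = 6 - (-21 - 4) = 6 - 1*(-25) = 6 + 25 = 31)
-36*(H(2) + q) = -36*(-⅑*2 + 31) = -36*(-2/9 + 31) = -36*277/9 = -1108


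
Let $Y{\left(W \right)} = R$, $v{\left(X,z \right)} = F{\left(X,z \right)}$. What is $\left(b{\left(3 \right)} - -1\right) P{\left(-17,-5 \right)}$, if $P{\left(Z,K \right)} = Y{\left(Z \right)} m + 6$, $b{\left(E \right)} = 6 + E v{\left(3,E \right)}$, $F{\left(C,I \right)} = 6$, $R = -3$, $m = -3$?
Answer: $375$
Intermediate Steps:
$v{\left(X,z \right)} = 6$
$Y{\left(W \right)} = -3$
$b{\left(E \right)} = 6 + 6 E$ ($b{\left(E \right)} = 6 + E 6 = 6 + 6 E$)
$P{\left(Z,K \right)} = 15$ ($P{\left(Z,K \right)} = \left(-3\right) \left(-3\right) + 6 = 9 + 6 = 15$)
$\left(b{\left(3 \right)} - -1\right) P{\left(-17,-5 \right)} = \left(\left(6 + 6 \cdot 3\right) - -1\right) 15 = \left(\left(6 + 18\right) + 1\right) 15 = \left(24 + 1\right) 15 = 25 \cdot 15 = 375$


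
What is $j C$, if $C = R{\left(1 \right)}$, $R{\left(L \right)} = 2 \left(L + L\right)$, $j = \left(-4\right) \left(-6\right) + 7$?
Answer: $124$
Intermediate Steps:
$j = 31$ ($j = 24 + 7 = 31$)
$R{\left(L \right)} = 4 L$ ($R{\left(L \right)} = 2 \cdot 2 L = 4 L$)
$C = 4$ ($C = 4 \cdot 1 = 4$)
$j C = 31 \cdot 4 = 124$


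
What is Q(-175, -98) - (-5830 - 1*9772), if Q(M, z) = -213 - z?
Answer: 15487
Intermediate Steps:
Q(-175, -98) - (-5830 - 1*9772) = (-213 - 1*(-98)) - (-5830 - 1*9772) = (-213 + 98) - (-5830 - 9772) = -115 - 1*(-15602) = -115 + 15602 = 15487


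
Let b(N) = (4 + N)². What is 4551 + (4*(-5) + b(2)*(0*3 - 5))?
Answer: 4351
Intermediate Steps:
4551 + (4*(-5) + b(2)*(0*3 - 5)) = 4551 + (4*(-5) + (4 + 2)²*(0*3 - 5)) = 4551 + (-20 + 6²*(0 - 5)) = 4551 + (-20 + 36*(-5)) = 4551 + (-20 - 180) = 4551 - 200 = 4351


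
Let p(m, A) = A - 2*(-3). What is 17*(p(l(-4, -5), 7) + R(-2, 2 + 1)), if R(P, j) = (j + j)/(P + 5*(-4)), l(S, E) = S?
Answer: 2380/11 ≈ 216.36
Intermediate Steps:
p(m, A) = 6 + A (p(m, A) = A + 6 = 6 + A)
R(P, j) = 2*j/(-20 + P) (R(P, j) = (2*j)/(P - 20) = (2*j)/(-20 + P) = 2*j/(-20 + P))
17*(p(l(-4, -5), 7) + R(-2, 2 + 1)) = 17*((6 + 7) + 2*(2 + 1)/(-20 - 2)) = 17*(13 + 2*3/(-22)) = 17*(13 + 2*3*(-1/22)) = 17*(13 - 3/11) = 17*(140/11) = 2380/11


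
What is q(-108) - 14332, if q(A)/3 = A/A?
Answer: -14329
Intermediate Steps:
q(A) = 3 (q(A) = 3*(A/A) = 3*1 = 3)
q(-108) - 14332 = 3 - 14332 = -14329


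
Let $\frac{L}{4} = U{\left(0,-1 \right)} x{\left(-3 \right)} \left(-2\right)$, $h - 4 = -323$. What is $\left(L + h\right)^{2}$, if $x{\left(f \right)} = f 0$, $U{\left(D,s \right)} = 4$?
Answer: $101761$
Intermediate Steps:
$h = -319$ ($h = 4 - 323 = -319$)
$x{\left(f \right)} = 0$
$L = 0$ ($L = 4 \cdot 4 \cdot 0 \left(-2\right) = 4 \cdot 0 \left(-2\right) = 4 \cdot 0 = 0$)
$\left(L + h\right)^{2} = \left(0 - 319\right)^{2} = \left(-319\right)^{2} = 101761$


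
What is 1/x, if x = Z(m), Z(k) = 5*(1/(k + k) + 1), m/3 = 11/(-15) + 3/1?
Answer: 68/365 ≈ 0.18630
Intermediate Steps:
m = 34/5 (m = 3*(11/(-15) + 3/1) = 3*(11*(-1/15) + 3*1) = 3*(-11/15 + 3) = 3*(34/15) = 34/5 ≈ 6.8000)
Z(k) = 5 + 5/(2*k) (Z(k) = 5*(1/(2*k) + 1) = 5*(1 + 1/(2*k)) = 5 + 5/(2*k))
x = 365/68 (x = 5 + 5/(2*(34/5)) = 5 + (5/2)*(5/34) = 5 + 25/68 = 365/68 ≈ 5.3676)
1/x = 1/(365/68) = 68/365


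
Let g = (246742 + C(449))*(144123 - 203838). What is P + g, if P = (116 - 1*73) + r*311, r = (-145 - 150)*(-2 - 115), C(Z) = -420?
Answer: -14698384022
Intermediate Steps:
r = 34515 (r = -295*(-117) = 34515)
g = -14709118230 (g = (246742 - 420)*(144123 - 203838) = 246322*(-59715) = -14709118230)
P = 10734208 (P = (116 - 1*73) + 34515*311 = (116 - 73) + 10734165 = 43 + 10734165 = 10734208)
P + g = 10734208 - 14709118230 = -14698384022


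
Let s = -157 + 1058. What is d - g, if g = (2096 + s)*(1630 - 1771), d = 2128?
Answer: 424705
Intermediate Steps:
s = 901
g = -422577 (g = (2096 + 901)*(1630 - 1771) = 2997*(-141) = -422577)
d - g = 2128 - 1*(-422577) = 2128 + 422577 = 424705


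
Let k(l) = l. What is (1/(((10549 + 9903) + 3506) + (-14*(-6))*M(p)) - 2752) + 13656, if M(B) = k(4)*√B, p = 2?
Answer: 347571042147/31875554 - 28*√2/47813331 ≈ 10904.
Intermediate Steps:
M(B) = 4*√B
(1/(((10549 + 9903) + 3506) + (-14*(-6))*M(p)) - 2752) + 13656 = (1/(((10549 + 9903) + 3506) + (-14*(-6))*(4*√2)) - 2752) + 13656 = (1/((20452 + 3506) + 84*(4*√2)) - 2752) + 13656 = (1/(23958 + 336*√2) - 2752) + 13656 = (-2752 + 1/(23958 + 336*√2)) + 13656 = 10904 + 1/(23958 + 336*√2)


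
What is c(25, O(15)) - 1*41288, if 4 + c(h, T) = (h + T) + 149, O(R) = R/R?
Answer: -41117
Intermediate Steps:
O(R) = 1
c(h, T) = 145 + T + h (c(h, T) = -4 + ((h + T) + 149) = -4 + ((T + h) + 149) = -4 + (149 + T + h) = 145 + T + h)
c(25, O(15)) - 1*41288 = (145 + 1 + 25) - 1*41288 = 171 - 41288 = -41117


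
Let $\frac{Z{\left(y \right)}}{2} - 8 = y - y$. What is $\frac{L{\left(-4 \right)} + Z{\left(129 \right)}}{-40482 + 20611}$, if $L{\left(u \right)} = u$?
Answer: $- \frac{12}{19871} \approx -0.00060389$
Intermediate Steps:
$Z{\left(y \right)} = 16$ ($Z{\left(y \right)} = 16 + 2 \left(y - y\right) = 16 + 2 \cdot 0 = 16 + 0 = 16$)
$\frac{L{\left(-4 \right)} + Z{\left(129 \right)}}{-40482 + 20611} = \frac{-4 + 16}{-40482 + 20611} = \frac{12}{-19871} = 12 \left(- \frac{1}{19871}\right) = - \frac{12}{19871}$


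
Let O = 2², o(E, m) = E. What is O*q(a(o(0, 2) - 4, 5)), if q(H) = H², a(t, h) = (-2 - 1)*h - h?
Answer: 1600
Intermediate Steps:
a(t, h) = -4*h (a(t, h) = -3*h - h = -4*h)
O = 4
O*q(a(o(0, 2) - 4, 5)) = 4*(-4*5)² = 4*(-20)² = 4*400 = 1600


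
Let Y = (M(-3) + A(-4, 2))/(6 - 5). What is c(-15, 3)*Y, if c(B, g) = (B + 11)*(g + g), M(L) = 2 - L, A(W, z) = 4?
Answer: -216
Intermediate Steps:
c(B, g) = 2*g*(11 + B) (c(B, g) = (11 + B)*(2*g) = 2*g*(11 + B))
Y = 9 (Y = ((2 - 1*(-3)) + 4)/(6 - 5) = ((2 + 3) + 4)/1 = (5 + 4)*1 = 9*1 = 9)
c(-15, 3)*Y = (2*3*(11 - 15))*9 = (2*3*(-4))*9 = -24*9 = -216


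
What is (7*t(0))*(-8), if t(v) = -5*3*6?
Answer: 5040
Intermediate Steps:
t(v) = -90 (t(v) = -15*6 = -90)
(7*t(0))*(-8) = (7*(-90))*(-8) = -630*(-8) = 5040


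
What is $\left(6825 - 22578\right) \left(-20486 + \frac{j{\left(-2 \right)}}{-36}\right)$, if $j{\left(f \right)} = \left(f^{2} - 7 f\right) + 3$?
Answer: $\frac{1290900589}{4} \approx 3.2272 \cdot 10^{8}$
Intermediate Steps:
$j{\left(f \right)} = 3 + f^{2} - 7 f$
$\left(6825 - 22578\right) \left(-20486 + \frac{j{\left(-2 \right)}}{-36}\right) = \left(6825 - 22578\right) \left(-20486 + \frac{3 + \left(-2\right)^{2} - -14}{-36}\right) = - 15753 \left(-20486 + \left(3 + 4 + 14\right) \left(- \frac{1}{36}\right)\right) = - 15753 \left(-20486 + 21 \left(- \frac{1}{36}\right)\right) = - 15753 \left(-20486 - \frac{7}{12}\right) = \left(-15753\right) \left(- \frac{245839}{12}\right) = \frac{1290900589}{4}$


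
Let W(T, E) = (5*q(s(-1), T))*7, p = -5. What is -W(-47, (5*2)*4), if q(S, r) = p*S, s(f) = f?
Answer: -175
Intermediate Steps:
q(S, r) = -5*S
W(T, E) = 175 (W(T, E) = (5*(-5*(-1)))*7 = (5*5)*7 = 25*7 = 175)
-W(-47, (5*2)*4) = -1*175 = -175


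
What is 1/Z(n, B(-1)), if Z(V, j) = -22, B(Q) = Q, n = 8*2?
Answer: -1/22 ≈ -0.045455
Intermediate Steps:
n = 16
1/Z(n, B(-1)) = 1/(-22) = -1/22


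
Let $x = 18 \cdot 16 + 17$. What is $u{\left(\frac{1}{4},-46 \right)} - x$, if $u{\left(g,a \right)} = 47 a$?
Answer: $-2467$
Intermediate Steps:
$x = 305$ ($x = 288 + 17 = 305$)
$u{\left(\frac{1}{4},-46 \right)} - x = 47 \left(-46\right) - 305 = -2162 - 305 = -2467$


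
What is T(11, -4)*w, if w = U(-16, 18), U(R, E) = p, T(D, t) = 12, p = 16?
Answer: 192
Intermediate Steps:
U(R, E) = 16
w = 16
T(11, -4)*w = 12*16 = 192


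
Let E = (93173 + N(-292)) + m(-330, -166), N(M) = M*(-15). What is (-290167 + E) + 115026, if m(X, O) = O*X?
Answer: -22808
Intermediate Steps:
N(M) = -15*M
E = 152333 (E = (93173 - 15*(-292)) - 166*(-330) = (93173 + 4380) + 54780 = 97553 + 54780 = 152333)
(-290167 + E) + 115026 = (-290167 + 152333) + 115026 = -137834 + 115026 = -22808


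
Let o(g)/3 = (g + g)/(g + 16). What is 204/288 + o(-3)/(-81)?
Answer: 679/936 ≈ 0.72543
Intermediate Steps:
o(g) = 6*g/(16 + g) (o(g) = 3*((g + g)/(g + 16)) = 3*((2*g)/(16 + g)) = 3*(2*g/(16 + g)) = 6*g/(16 + g))
204/288 + o(-3)/(-81) = 204/288 + (6*(-3)/(16 - 3))/(-81) = 204*(1/288) + (6*(-3)/13)*(-1/81) = 17/24 + (6*(-3)*(1/13))*(-1/81) = 17/24 - 18/13*(-1/81) = 17/24 + 2/117 = 679/936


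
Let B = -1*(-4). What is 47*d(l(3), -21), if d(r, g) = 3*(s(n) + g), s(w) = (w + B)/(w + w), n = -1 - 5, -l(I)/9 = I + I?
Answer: -5875/2 ≈ -2937.5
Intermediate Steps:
B = 4
l(I) = -18*I (l(I) = -9*(I + I) = -18*I)
n = -6
s(w) = (4 + w)/(2*w) (s(w) = (w + 4)/(w + w) = (4 + w)/((2*w)) = (4 + w)*(1/(2*w)) = (4 + w)/(2*w))
d(r, g) = ½ + 3*g (d(r, g) = 3*((½)*(4 - 6)/(-6) + g) = 3*((½)*(-⅙)*(-2) + g) = 3*(⅙ + g) = ½ + 3*g)
47*d(l(3), -21) = 47*(½ + 3*(-21)) = 47*(½ - 63) = 47*(-125/2) = -5875/2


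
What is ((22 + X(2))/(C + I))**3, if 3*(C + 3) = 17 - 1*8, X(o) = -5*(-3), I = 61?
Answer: 50653/226981 ≈ 0.22316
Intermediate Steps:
X(o) = 15
C = 0 (C = -3 + (17 - 1*8)/3 = -3 + (17 - 8)/3 = -3 + (1/3)*9 = -3 + 3 = 0)
((22 + X(2))/(C + I))**3 = ((22 + 15)/(0 + 61))**3 = (37/61)**3 = 50653/226981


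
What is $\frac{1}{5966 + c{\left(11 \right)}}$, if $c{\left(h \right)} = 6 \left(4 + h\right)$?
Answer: $\frac{1}{6056} \approx 0.00016513$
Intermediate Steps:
$c{\left(h \right)} = 24 + 6 h$
$\frac{1}{5966 + c{\left(11 \right)}} = \frac{1}{5966 + \left(24 + 6 \cdot 11\right)} = \frac{1}{5966 + \left(24 + 66\right)} = \frac{1}{5966 + 90} = \frac{1}{6056}$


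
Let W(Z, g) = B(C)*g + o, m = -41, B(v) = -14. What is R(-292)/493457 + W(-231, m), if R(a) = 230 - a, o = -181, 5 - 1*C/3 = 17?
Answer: 193929123/493457 ≈ 393.00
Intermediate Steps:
C = -36 (C = 15 - 3*17 = 15 - 51 = -36)
W(Z, g) = -181 - 14*g (W(Z, g) = -14*g - 181 = -181 - 14*g)
R(-292)/493457 + W(-231, m) = (230 - 1*(-292))/493457 + (-181 - 14*(-41)) = (230 + 292)*(1/493457) + (-181 + 574) = 522*(1/493457) + 393 = 522/493457 + 393 = 193929123/493457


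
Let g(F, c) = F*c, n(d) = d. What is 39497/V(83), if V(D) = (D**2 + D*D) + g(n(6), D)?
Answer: 39497/14276 ≈ 2.7667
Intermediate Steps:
V(D) = 2*D**2 + 6*D (V(D) = (D**2 + D*D) + 6*D = (D**2 + D**2) + 6*D = 2*D**2 + 6*D)
39497/V(83) = 39497/((2*83*(3 + 83))) = 39497/((2*83*86)) = 39497/14276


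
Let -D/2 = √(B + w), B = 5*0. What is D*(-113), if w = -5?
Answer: 226*I*√5 ≈ 505.35*I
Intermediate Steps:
B = 0
D = -2*I*√5 (D = -2*√(0 - 5) = -2*I*√5 ≈ -4.4721*I)
D*(-113) = -2*I*√5*(-113) = 226*I*√5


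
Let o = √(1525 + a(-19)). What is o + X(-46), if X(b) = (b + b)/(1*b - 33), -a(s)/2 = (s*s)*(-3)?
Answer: 92/79 + √3691 ≈ 61.918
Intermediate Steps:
a(s) = 6*s² (a(s) = -2*s*s*(-3) = -2*s²*(-3) = -(-6)*s² = 6*s²)
X(b) = 2*b/(-33 + b) (X(b) = (2*b)/(b - 33) = (2*b)/(-33 + b) = 2*b/(-33 + b))
o = √3691 (o = √(1525 + 6*(-19)²) = √(1525 + 6*361) = √(1525 + 2166) = √3691 ≈ 60.754)
o + X(-46) = √3691 + 2*(-46)/(-33 - 46) = √3691 + 2*(-46)/(-79) = √3691 + 2*(-46)*(-1/79) = √3691 + 92/79 = 92/79 + √3691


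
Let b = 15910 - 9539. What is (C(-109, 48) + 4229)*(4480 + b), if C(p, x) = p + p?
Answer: 43523361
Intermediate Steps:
b = 6371
C(p, x) = 2*p
(C(-109, 48) + 4229)*(4480 + b) = (2*(-109) + 4229)*(4480 + 6371) = (-218 + 4229)*10851 = 4011*10851 = 43523361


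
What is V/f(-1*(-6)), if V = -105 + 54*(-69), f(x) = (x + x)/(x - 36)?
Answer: 19155/2 ≈ 9577.5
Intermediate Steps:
f(x) = 2*x/(-36 + x) (f(x) = (2*x)/(-36 + x) = 2*x/(-36 + x))
V = -3831 (V = -105 - 3726 = -3831)
V/f(-1*(-6)) = -3831/(2*(-1*(-6))/(-36 - 1*(-6))) = -3831/(2*6/(-36 + 6)) = -3831/(2*6/(-30)) = -3831/(2*6*(-1/30)) = -3831/(-⅖) = -3831*(-5/2) = 19155/2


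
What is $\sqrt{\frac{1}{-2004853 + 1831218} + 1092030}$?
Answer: $\frac{\sqrt{272096992685315}}{15785} \approx 1045.0$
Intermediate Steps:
$\sqrt{\frac{1}{-2004853 + 1831218} + 1092030} = \sqrt{\frac{1}{-173635} + 1092030} = \sqrt{- \frac{1}{173635} + 1092030} = \sqrt{\frac{189614629049}{173635}} = \frac{\sqrt{272096992685315}}{15785}$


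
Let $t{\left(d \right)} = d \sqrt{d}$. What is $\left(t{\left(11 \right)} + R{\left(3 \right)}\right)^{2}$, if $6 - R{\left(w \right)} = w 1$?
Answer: $1340 + 66 \sqrt{11} \approx 1558.9$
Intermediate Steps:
$R{\left(w \right)} = 6 - w$ ($R{\left(w \right)} = 6 - w 1 = 6 - w$)
$t{\left(d \right)} = d^{\frac{3}{2}}$
$\left(t{\left(11 \right)} + R{\left(3 \right)}\right)^{2} = \left(11^{\frac{3}{2}} + \left(6 - 3\right)\right)^{2} = \left(11 \sqrt{11} + \left(6 - 3\right)\right)^{2} = \left(11 \sqrt{11} + 3\right)^{2} = \left(3 + 11 \sqrt{11}\right)^{2}$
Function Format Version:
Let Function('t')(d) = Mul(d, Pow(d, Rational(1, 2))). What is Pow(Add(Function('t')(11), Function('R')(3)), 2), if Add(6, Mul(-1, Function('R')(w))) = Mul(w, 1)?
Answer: Add(1340, Mul(66, Pow(11, Rational(1, 2)))) ≈ 1558.9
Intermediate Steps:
Function('R')(w) = Add(6, Mul(-1, w)) (Function('R')(w) = Add(6, Mul(-1, Mul(w, 1))) = Add(6, Mul(-1, w)))
Function('t')(d) = Pow(d, Rational(3, 2))
Pow(Add(Function('t')(11), Function('R')(3)), 2) = Pow(Add(Pow(11, Rational(3, 2)), Add(6, Mul(-1, 3))), 2) = Pow(Add(Mul(11, Pow(11, Rational(1, 2))), Add(6, -3)), 2) = Pow(Add(Mul(11, Pow(11, Rational(1, 2))), 3), 2) = Pow(Add(3, Mul(11, Pow(11, Rational(1, 2)))), 2)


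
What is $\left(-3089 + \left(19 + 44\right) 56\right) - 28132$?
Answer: $-27693$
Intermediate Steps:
$\left(-3089 + \left(19 + 44\right) 56\right) - 28132 = \left(-3089 + 63 \cdot 56\right) - 28132 = \left(-3089 + 3528\right) - 28132 = 439 - 28132 = -27693$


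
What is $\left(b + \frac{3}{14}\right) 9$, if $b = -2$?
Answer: $- \frac{225}{14} \approx -16.071$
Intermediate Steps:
$\left(b + \frac{3}{14}\right) 9 = \left(-2 + \frac{3}{14}\right) 9 = \left(- \frac{25}{14}\right) 9 = - \frac{225}{14}$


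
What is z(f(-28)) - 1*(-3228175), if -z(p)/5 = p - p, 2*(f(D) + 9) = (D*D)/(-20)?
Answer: 3228175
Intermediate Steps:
f(D) = -9 - D²/40 (f(D) = -9 + ((D*D)/(-20))/2 = -9 + (D²*(-1/20))/2 = -9 + (-D²/20)/2 = -9 - D²/40)
z(p) = 0 (z(p) = -5*(p - p) = -5*0 = 0)
z(f(-28)) - 1*(-3228175) = 0 - 1*(-3228175) = 0 + 3228175 = 3228175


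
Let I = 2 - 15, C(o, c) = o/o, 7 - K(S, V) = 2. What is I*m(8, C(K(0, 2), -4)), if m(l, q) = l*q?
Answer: -104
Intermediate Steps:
K(S, V) = 5 (K(S, V) = 7 - 1*2 = 7 - 2 = 5)
C(o, c) = 1
I = -13
I*m(8, C(K(0, 2), -4)) = -104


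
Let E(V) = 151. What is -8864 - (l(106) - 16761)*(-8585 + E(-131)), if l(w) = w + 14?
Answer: -140359058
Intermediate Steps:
l(w) = 14 + w
-8864 - (l(106) - 16761)*(-8585 + E(-131)) = -8864 - ((14 + 106) - 16761)*(-8585 + 151) = -8864 - (120 - 16761)*(-8434) = -8864 - (-16641)*(-8434) = -8864 - 1*140350194 = -8864 - 140350194 = -140359058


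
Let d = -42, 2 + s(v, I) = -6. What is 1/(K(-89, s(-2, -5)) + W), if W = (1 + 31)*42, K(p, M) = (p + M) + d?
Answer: 1/1205 ≈ 0.00082988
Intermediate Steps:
s(v, I) = -8 (s(v, I) = -2 - 6 = -8)
K(p, M) = -42 + M + p (K(p, M) = (p + M) - 42 = (M + p) - 42 = -42 + M + p)
W = 1344 (W = 32*42 = 1344)
1/(K(-89, s(-2, -5)) + W) = 1/((-42 - 8 - 89) + 1344) = 1/(-139 + 1344) = 1/1205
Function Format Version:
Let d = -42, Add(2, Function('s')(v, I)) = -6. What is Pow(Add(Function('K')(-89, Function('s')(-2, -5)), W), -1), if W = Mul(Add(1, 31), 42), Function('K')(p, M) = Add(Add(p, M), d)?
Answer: Rational(1, 1205) ≈ 0.00082988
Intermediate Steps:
Function('s')(v, I) = -8 (Function('s')(v, I) = Add(-2, -6) = -8)
Function('K')(p, M) = Add(-42, M, p) (Function('K')(p, M) = Add(Add(p, M), -42) = Add(Add(M, p), -42) = Add(-42, M, p))
W = 1344 (W = Mul(32, 42) = 1344)
Pow(Add(Function('K')(-89, Function('s')(-2, -5)), W), -1) = Pow(Add(Add(-42, -8, -89), 1344), -1) = Pow(Add(-139, 1344), -1) = Pow(1205, -1) = Rational(1, 1205)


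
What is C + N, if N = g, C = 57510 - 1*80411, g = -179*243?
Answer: -66398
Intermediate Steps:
g = -43497
C = -22901 (C = 57510 - 80411 = -22901)
N = -43497
C + N = -22901 - 43497 = -66398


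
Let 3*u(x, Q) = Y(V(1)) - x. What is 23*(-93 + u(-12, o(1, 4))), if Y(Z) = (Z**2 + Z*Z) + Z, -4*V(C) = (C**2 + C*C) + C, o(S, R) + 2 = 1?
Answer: -16353/8 ≈ -2044.1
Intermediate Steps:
o(S, R) = -1 (o(S, R) = -2 + 1 = -1)
V(C) = -C**2/2 - C/4 (V(C) = -((C**2 + C*C) + C)/4 = -((C**2 + C**2) + C)/4 = -(2*C**2 + C)/4 = -(C + 2*C**2)/4 = -C**2/2 - C/4)
Y(Z) = Z + 2*Z**2 (Y(Z) = (Z**2 + Z**2) + Z = 2*Z**2 + Z = Z + 2*Z**2)
u(x, Q) = 1/8 - x/3 (u(x, Q) = ((-1/4*1*(1 + 2*1))*(1 + 2*(-1/4*1*(1 + 2*1))) - x)/3 = ((-1/4*1*(1 + 2))*(1 + 2*(-1/4*1*(1 + 2))) - x)/3 = ((-1/4*1*3)*(1 + 2*(-1/4*1*3)) - x)/3 = (-3*(1 + 2*(-3/4))/4 - x)/3 = (-3*(1 - 3/2)/4 - x)/3 = (-3/4*(-1/2) - x)/3 = (3/8 - x)/3 = 1/8 - x/3)
23*(-93 + u(-12, o(1, 4))) = 23*(-93 + (1/8 - 1/3*(-12))) = 23*(-93 + (1/8 + 4)) = 23*(-93 + 33/8) = 23*(-711/8) = -16353/8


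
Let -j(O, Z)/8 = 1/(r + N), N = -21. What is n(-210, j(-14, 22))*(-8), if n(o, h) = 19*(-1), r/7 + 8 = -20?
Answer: 152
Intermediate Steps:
r = -196 (r = -56 + 7*(-20) = -56 - 140 = -196)
j(O, Z) = 8/217 (j(O, Z) = -8/(-196 - 21) = -8/(-217) = -8*(-1/217) = 8/217)
n(o, h) = -19
n(-210, j(-14, 22))*(-8) = -19*(-8) = 152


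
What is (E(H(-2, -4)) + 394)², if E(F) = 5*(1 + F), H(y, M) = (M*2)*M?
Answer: 312481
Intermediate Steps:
H(y, M) = 2*M² (H(y, M) = (2*M)*M = 2*M²)
E(F) = 5 + 5*F
(E(H(-2, -4)) + 394)² = ((5 + 5*(2*(-4)²)) + 394)² = ((5 + 5*(2*16)) + 394)² = ((5 + 5*32) + 394)² = ((5 + 160) + 394)² = (165 + 394)² = 559² = 312481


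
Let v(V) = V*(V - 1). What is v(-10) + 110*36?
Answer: 4070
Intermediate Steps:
v(V) = V*(-1 + V)
v(-10) + 110*36 = -10*(-1 - 10) + 110*36 = -10*(-11) + 3960 = 110 + 3960 = 4070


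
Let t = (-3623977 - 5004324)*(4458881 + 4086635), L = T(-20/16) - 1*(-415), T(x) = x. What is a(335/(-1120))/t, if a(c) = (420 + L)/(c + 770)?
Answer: -6670/454020597753746661 ≈ -1.4691e-14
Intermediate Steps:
L = 1655/4 (L = -20/16 - 1*(-415) = -20*1/16 + 415 = -5/4 + 415 = 1655/4 ≈ 413.75)
a(c) = 3335/(4*(770 + c)) (a(c) = (420 + 1655/4)/(c + 770) = 3335/(4*(770 + c)))
t = -73733284248316 (t = -8628301*8545516 = -73733284248316)
a(335/(-1120))/t = (3335/(4*(770 + 335/(-1120))))/(-73733284248316) = (3335/(4*(770 + 335*(-1/1120))))*(-1/73733284248316) = (3335/(4*(770 - 67/224)))*(-1/73733284248316) = (3335/(4*(172413/224)))*(-1/73733284248316) = ((3335/4)*(224/172413))*(-1/73733284248316) = (186760/172413)*(-1/73733284248316) = -6670/454020597753746661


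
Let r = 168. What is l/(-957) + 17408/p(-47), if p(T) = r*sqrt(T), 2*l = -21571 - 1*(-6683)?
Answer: 7444/957 - 2176*I*sqrt(47)/987 ≈ 7.7785 - 15.114*I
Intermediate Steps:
l = -7444 (l = (-21571 - 1*(-6683))/2 = (-21571 + 6683)/2 = (1/2)*(-14888) = -7444)
p(T) = 168*sqrt(T)
l/(-957) + 17408/p(-47) = -7444/(-957) + 17408/((168*sqrt(-47))) = -7444*(-1/957) + 17408/((168*(I*sqrt(47)))) = 7444/957 + 17408/((168*I*sqrt(47))) = 7444/957 + 17408*(-I*sqrt(47)/7896) = 7444/957 - 2176*I*sqrt(47)/987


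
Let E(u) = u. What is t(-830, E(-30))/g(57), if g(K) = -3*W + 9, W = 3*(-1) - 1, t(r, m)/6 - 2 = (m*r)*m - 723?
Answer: -1495442/7 ≈ -2.1363e+5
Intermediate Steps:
t(r, m) = -4326 + 6*r*m² (t(r, m) = 12 + 6*((m*r)*m - 723) = 12 + 6*(r*m² - 723) = 12 + 6*(-723 + r*m²) = 12 + (-4338 + 6*r*m²) = -4326 + 6*r*m²)
W = -4 (W = -3 - 1 = -4)
g(K) = 21 (g(K) = -3*(-4) + 9 = 12 + 9 = 21)
t(-830, E(-30))/g(57) = (-4326 + 6*(-830)*(-30)²)/21 = (-4326 + 6*(-830)*900)*(1/21) = (-4326 - 4482000)*(1/21) = -4486326*1/21 = -1495442/7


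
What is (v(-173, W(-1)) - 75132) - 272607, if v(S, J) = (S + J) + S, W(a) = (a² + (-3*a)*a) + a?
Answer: -348088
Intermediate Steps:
W(a) = a - 2*a² (W(a) = (a² - 3*a²) + a = -2*a² + a = a - 2*a²)
v(S, J) = J + 2*S (v(S, J) = (J + S) + S = J + 2*S)
(v(-173, W(-1)) - 75132) - 272607 = ((-(1 - 2*(-1)) + 2*(-173)) - 75132) - 272607 = ((-(1 + 2) - 346) - 75132) - 272607 = ((-1*3 - 346) - 75132) - 272607 = ((-3 - 346) - 75132) - 272607 = (-349 - 75132) - 272607 = -75481 - 272607 = -348088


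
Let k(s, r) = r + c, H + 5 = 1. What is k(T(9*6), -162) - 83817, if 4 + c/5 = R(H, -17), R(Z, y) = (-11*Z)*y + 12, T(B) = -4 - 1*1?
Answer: -87679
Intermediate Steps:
T(B) = -5 (T(B) = -4 - 1 = -5)
H = -4 (H = -5 + 1 = -4)
R(Z, y) = 12 - 11*Z*y (R(Z, y) = -11*Z*y + 12 = 12 - 11*Z*y)
c = -3700 (c = -20 + 5*(12 - 11*(-4)*(-17)) = -20 + 5*(12 - 748) = -20 + 5*(-736) = -20 - 3680 = -3700)
k(s, r) = -3700 + r (k(s, r) = r - 3700 = -3700 + r)
k(T(9*6), -162) - 83817 = (-3700 - 162) - 83817 = -3862 - 83817 = -87679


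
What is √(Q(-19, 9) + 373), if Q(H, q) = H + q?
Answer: 11*√3 ≈ 19.053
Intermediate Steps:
√(Q(-19, 9) + 373) = √((-19 + 9) + 373) = √(-10 + 373) = √363 = 11*√3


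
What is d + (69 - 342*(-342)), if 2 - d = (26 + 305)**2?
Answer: 7474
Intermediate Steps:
d = -109559 (d = 2 - (26 + 305)**2 = 2 - 1*331**2 = 2 - 1*109561 = 2 - 109561 = -109559)
d + (69 - 342*(-342)) = -109559 + (69 - 342*(-342)) = -109559 + (69 + 116964) = -109559 + 117033 = 7474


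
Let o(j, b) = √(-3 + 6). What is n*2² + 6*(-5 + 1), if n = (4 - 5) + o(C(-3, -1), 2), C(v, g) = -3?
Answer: -28 + 4*√3 ≈ -21.072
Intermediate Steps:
o(j, b) = √3
n = -1 + √3 (n = (4 - 5) + √3 = -1 + √3 ≈ 0.73205)
n*2² + 6*(-5 + 1) = (-1 + √3)*2² + 6*(-5 + 1) = (-1 + √3)*4 + 6*(-4) = (-4 + 4*√3) - 24 = -28 + 4*√3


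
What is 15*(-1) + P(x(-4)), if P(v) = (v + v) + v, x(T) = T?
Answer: -27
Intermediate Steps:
P(v) = 3*v (P(v) = 2*v + v = 3*v)
15*(-1) + P(x(-4)) = 15*(-1) + 3*(-4) = -15 - 12 = -27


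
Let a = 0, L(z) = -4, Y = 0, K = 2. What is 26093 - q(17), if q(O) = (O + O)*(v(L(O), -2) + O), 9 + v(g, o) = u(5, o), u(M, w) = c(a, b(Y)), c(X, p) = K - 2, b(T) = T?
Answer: 25821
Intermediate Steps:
c(X, p) = 0 (c(X, p) = 2 - 2 = 0)
u(M, w) = 0
v(g, o) = -9 (v(g, o) = -9 + 0 = -9)
q(O) = 2*O*(-9 + O) (q(O) = (O + O)*(-9 + O) = (2*O)*(-9 + O) = 2*O*(-9 + O))
26093 - q(17) = 26093 - 2*17*(-9 + 17) = 26093 - 2*17*8 = 26093 - 1*272 = 26093 - 272 = 25821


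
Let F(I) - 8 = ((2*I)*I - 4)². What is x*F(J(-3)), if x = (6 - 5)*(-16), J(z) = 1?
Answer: -192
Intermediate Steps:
F(I) = 8 + (-4 + 2*I²)² (F(I) = 8 + ((2*I)*I - 4)² = 8 + (2*I² - 4)² = 8 + (-4 + 2*I²)²)
x = -16 (x = 1*(-16) = -16)
x*F(J(-3)) = -16*(8 + 4*(-2 + 1²)²) = -16*(8 + 4*(-2 + 1)²) = -16*(8 + 4*(-1)²) = -16*(8 + 4*1) = -16*(8 + 4) = -16*12 = -192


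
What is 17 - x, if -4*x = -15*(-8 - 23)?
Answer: 533/4 ≈ 133.25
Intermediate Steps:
x = -465/4 (x = -(-15)*(-8 - 23)/4 = -(-15)*(-31)/4 = -¼*465 = -465/4 ≈ -116.25)
17 - x = 17 - 1*(-465/4) = 17 + 465/4 = 533/4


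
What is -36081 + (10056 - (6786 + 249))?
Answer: -33060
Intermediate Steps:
-36081 + (10056 - (6786 + 249)) = -36081 + (10056 - 1*7035) = -36081 + (10056 - 7035) = -36081 + 3021 = -33060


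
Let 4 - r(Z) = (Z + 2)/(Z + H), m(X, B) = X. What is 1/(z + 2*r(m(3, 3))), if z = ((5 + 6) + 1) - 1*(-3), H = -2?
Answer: 1/13 ≈ 0.076923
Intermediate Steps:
z = 15 (z = (11 + 1) + 3 = 12 + 3 = 15)
r(Z) = 4 - (2 + Z)/(-2 + Z) (r(Z) = 4 - (Z + 2)/(Z - 2) = 4 - (2 + Z)/(-2 + Z))
1/(z + 2*r(m(3, 3))) = 1/(15 + 2*((-10 + 3*3)/(-2 + 3))) = 1/(15 + 2*((-10 + 9)/1)) = 1/(15 + 2*(1*(-1))) = 1/(15 + 2*(-1)) = 1/(15 - 2) = 1/13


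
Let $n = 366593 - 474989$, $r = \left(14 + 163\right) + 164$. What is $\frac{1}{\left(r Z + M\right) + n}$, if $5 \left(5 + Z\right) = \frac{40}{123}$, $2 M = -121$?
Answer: $- \frac{246}{27094273} \approx -9.0794 \cdot 10^{-6}$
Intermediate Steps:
$M = - \frac{121}{2}$ ($M = \frac{1}{2} \left(-121\right) = - \frac{121}{2} \approx -60.5$)
$r = 341$ ($r = 177 + 164 = 341$)
$n = -108396$ ($n = 366593 - 474989 = -108396$)
$Z = - \frac{607}{123}$ ($Z = -5 + \frac{40 \cdot \frac{1}{123}}{5} = -5 + \frac{1}{5} \cdot \frac{40}{123} = -5 + \frac{8}{123} = - \frac{607}{123} \approx -4.935$)
$\frac{1}{\left(r Z + M\right) + n} = \frac{1}{\left(341 \left(- \frac{607}{123}\right) - \frac{121}{2}\right) - 108396} = \frac{1}{\left(- \frac{206987}{123} - \frac{121}{2}\right) - 108396} = \frac{1}{- \frac{428857}{246} - 108396} = \frac{1}{- \frac{27094273}{246}} = - \frac{246}{27094273}$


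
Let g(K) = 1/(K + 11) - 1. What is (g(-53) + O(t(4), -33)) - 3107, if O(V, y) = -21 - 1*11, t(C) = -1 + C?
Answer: -131881/42 ≈ -3140.0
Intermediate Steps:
g(K) = -1 + 1/(11 + K) (g(K) = 1/(11 + K) - 1 = -1 + 1/(11 + K))
O(V, y) = -32 (O(V, y) = -21 - 11 = -32)
(g(-53) + O(t(4), -33)) - 3107 = ((-10 - 1*(-53))/(11 - 53) - 32) - 3107 = ((-10 + 53)/(-42) - 32) - 3107 = (-1/42*43 - 32) - 3107 = (-43/42 - 32) - 3107 = -1387/42 - 3107 = -131881/42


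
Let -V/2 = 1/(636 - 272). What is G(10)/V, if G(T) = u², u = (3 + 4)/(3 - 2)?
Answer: -8918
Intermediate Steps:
V = -1/182 (V = -2/(636 - 272) = -2/364 = -2*1/364 = -1/182 ≈ -0.0054945)
u = 7 (u = 7/1 = 7*1 = 7)
G(T) = 49 (G(T) = 7² = 49)
G(10)/V = 49/(-1/182) = 49*(-182) = -8918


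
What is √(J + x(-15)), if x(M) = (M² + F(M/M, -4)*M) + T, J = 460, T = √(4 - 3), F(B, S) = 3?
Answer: √641 ≈ 25.318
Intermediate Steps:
T = 1 (T = √1 = 1)
x(M) = 1 + M² + 3*M (x(M) = (M² + 3*M) + 1 = 1 + M² + 3*M)
√(J + x(-15)) = √(460 + (1 + (-15)² + 3*(-15))) = √(460 + (1 + 225 - 45)) = √(460 + 181) = √641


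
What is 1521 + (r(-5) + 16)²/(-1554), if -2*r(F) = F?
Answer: 255491/168 ≈ 1520.8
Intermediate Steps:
r(F) = -F/2
1521 + (r(-5) + 16)²/(-1554) = 1521 + (-½*(-5) + 16)²/(-1554) = 1521 + (5/2 + 16)²*(-1/1554) = 1521 + (37/2)²*(-1/1554) = 1521 + (1369/4)*(-1/1554) = 1521 - 37/168 = 255491/168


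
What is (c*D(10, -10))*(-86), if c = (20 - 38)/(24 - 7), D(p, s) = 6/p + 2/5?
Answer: 1548/17 ≈ 91.059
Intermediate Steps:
D(p, s) = ⅖ + 6/p (D(p, s) = 6/p + 2*(⅕) = 6/p + ⅖ = ⅖ + 6/p)
c = -18/17 ≈ -1.0588
(c*D(10, -10))*(-86) = -18*(⅖ + 6/10)/17*(-86) = -18*(⅖ + 6*(⅒))/17*(-86) = -18*(⅖ + ⅗)/17*(-86) = -18/17*1*(-86) = -18/17*(-86) = 1548/17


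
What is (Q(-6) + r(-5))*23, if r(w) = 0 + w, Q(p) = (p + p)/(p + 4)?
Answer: 23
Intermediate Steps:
Q(p) = 2*p/(4 + p) (Q(p) = (2*p)/(4 + p) = 2*p/(4 + p))
r(w) = w
(Q(-6) + r(-5))*23 = (2*(-6)/(4 - 6) - 5)*23 = (2*(-6)/(-2) - 5)*23 = (2*(-6)*(-½) - 5)*23 = (6 - 5)*23 = 1*23 = 23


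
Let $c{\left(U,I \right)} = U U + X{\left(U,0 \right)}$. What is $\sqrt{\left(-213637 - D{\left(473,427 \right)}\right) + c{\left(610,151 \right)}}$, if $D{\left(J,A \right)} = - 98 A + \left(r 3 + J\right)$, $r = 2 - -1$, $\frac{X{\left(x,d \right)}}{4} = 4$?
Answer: $\sqrt{199843} \approx 447.04$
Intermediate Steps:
$X{\left(x,d \right)} = 16$ ($X{\left(x,d \right)} = 4 \cdot 4 = 16$)
$r = 3$ ($r = 2 + 1 = 3$)
$c{\left(U,I \right)} = 16 + U^{2}$ ($c{\left(U,I \right)} = U U + 16 = U^{2} + 16 = 16 + U^{2}$)
$D{\left(J,A \right)} = 9 + J - 98 A$ ($D{\left(J,A \right)} = - 98 A + \left(3 \cdot 3 + J\right) = - 98 A + \left(9 + J\right) = 9 + J - 98 A$)
$\sqrt{\left(-213637 - D{\left(473,427 \right)}\right) + c{\left(610,151 \right)}} = \sqrt{\left(-213637 - \left(9 + 473 - 41846\right)\right) + \left(16 + 610^{2}\right)} = \sqrt{\left(-213637 - \left(9 + 473 - 41846\right)\right) + \left(16 + 372100\right)} = \sqrt{\left(-213637 - -41364\right) + 372116} = \sqrt{\left(-213637 + 41364\right) + 372116} = \sqrt{-172273 + 372116} = \sqrt{199843}$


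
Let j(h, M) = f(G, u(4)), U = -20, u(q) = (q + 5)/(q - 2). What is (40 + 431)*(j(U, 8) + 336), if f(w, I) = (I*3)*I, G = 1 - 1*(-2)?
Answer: 747477/4 ≈ 1.8687e+5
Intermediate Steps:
u(q) = (5 + q)/(-2 + q)
G = 3 (G = 1 + 2 = 3)
f(w, I) = 3*I**2 (f(w, I) = (3*I)*I = 3*I**2)
j(h, M) = 243/4 (j(h, M) = 3*((5 + 4)/(-2 + 4))**2 = 3*(9/2)**2 = 3*(81/4) = 243/4)
(40 + 431)*(j(U, 8) + 336) = (40 + 431)*(243/4 + 336) = 471*(1587/4) = 747477/4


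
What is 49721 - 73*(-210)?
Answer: 65051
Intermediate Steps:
49721 - 73*(-210) = 49721 - 1*(-15330) = 49721 + 15330 = 65051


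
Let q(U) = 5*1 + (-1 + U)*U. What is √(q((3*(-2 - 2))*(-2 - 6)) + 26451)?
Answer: 2*√8894 ≈ 188.62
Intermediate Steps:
q(U) = 5 + U*(-1 + U)
√(q((3*(-2 - 2))*(-2 - 6)) + 26451) = √((5 + ((3*(-2 - 2))*(-2 - 6))² - 3*(-2 - 2)*(-2 - 6)) + 26451) = √((5 + ((3*(-4))*(-8))² - 3*(-4)*(-8)) + 26451) = √((5 + (-12*(-8))² - (-12)*(-8)) + 26451) = √((5 + 96² - 1*96) + 26451) = √((5 + 9216 - 96) + 26451) = √(9125 + 26451) = √35576 = 2*√8894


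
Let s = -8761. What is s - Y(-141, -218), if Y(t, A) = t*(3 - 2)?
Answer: -8620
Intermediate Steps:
Y(t, A) = t (Y(t, A) = t*1 = t)
s - Y(-141, -218) = -8761 - 1*(-141) = -8761 + 141 = -8620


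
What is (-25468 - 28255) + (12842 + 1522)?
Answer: -39359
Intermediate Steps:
(-25468 - 28255) + (12842 + 1522) = -53723 + 14364 = -39359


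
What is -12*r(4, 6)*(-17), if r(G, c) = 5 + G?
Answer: 1836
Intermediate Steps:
-12*r(4, 6)*(-17) = -12*(5 + 4)*(-17) = -12*9*(-17) = -108*(-17) = 1836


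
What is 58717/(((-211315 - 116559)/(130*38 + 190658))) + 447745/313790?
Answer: -360370867974901/10288358246 ≈ -35027.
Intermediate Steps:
58717/(((-211315 - 116559)/(130*38 + 190658))) + 447745/313790 = 58717/((-327874/(4940 + 190658))) + 447745*(1/313790) = 58717/((-327874/195598)) + 89549/62758 = 58717/((-327874*1/195598)) + 89549/62758 = 58717/(-163937/97799) + 89549/62758 = 58717*(-97799/163937) + 89549/62758 = -5742463883/163937 + 89549/62758 = -360370867974901/10288358246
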